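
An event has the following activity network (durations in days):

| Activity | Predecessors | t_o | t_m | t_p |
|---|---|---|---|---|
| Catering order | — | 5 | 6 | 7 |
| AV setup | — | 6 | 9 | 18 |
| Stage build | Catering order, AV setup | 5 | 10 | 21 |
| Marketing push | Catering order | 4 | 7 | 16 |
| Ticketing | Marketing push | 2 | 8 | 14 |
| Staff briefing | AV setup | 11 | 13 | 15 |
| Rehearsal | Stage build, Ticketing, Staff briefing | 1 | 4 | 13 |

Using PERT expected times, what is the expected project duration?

28 days

te_Catering order = (5 + 4·6 + 7)/6 = 36/6 = 6
te_AV setup = (6 + 4·9 + 18)/6 = 60/6 = 10
te_Stage build = (5 + 4·10 + 21)/6 = 66/6 = 11
te_Marketing push = (4 + 4·7 + 16)/6 = 48/6 = 8
te_Ticketing = (2 + 4·8 + 14)/6 = 48/6 = 8
te_Staff briefing = (11 + 4·13 + 15)/6 = 78/6 = 13
te_Rehearsal = (1 + 4·4 + 13)/6 = 30/6 = 5

Forward pass:
ES_Catering order = 0; EF_Catering order = 6
ES_AV setup = 0; EF_AV setup = 10
ES_Stage build = max(EF_Catering order=6, EF_AV setup=10) = 10; EF_Stage build = 10+11 = 21
ES_Marketing push = 6; EF_Marketing push = 6+8 = 14
ES_Ticketing = 14; EF_Ticketing = 14+8 = 22
ES_Staff briefing = 10; EF_Staff briefing = 10+13 = 23
ES_Rehearsal = max(EF_Stage build=21, EF_Ticketing=22, EF_Staff briefing=23) = 23; EF_Rehearsal = 23+5 = 28
Expected project duration μ = 28 days. Critical path: AV setup → Staff briefing → Rehearsal.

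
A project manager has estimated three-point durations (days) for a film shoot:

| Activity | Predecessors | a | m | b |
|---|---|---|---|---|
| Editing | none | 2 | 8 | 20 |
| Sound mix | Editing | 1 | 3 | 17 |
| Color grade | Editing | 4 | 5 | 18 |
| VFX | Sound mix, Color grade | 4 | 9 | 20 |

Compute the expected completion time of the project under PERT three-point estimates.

26 days

te_Editing = (2 + 4·8 + 20)/6 = 54/6 = 9
te_Sound mix = (1 + 4·3 + 17)/6 = 30/6 = 5
te_Color grade = (4 + 4·5 + 18)/6 = 42/6 = 7
te_VFX = (4 + 4·9 + 20)/6 = 60/6 = 10

Forward pass:
ES_Editing = 0; EF_Editing = 9
ES_Sound mix = 9; EF_Sound mix = 9+5 = 14
ES_Color grade = 9; EF_Color grade = 9+7 = 16
ES_VFX = max(EF_Sound mix=14, EF_Color grade=16) = 16; EF_VFX = 16+10 = 26
Expected project duration μ = 26 days. Critical path: Editing → Color grade → VFX.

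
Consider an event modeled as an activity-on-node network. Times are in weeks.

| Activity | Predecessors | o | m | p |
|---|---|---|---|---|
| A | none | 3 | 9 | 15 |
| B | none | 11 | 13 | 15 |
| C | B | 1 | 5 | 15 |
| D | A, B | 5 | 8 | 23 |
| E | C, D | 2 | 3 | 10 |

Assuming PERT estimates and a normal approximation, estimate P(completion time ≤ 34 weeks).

0.982

te_A = (3 + 4·9 + 15)/6 = 54/6 = 9; σ²_A = ((15−3)/6)² = 4.000
te_B = (11 + 4·13 + 15)/6 = 78/6 = 13; σ²_B = ((15−11)/6)² = 0.444
te_C = (1 + 4·5 + 15)/6 = 36/6 = 6; σ²_C = ((15−1)/6)² = 5.444
te_D = (5 + 4·8 + 23)/6 = 60/6 = 10; σ²_D = ((23−5)/6)² = 9.000
te_E = (2 + 4·3 + 10)/6 = 24/6 = 4; σ²_E = ((10−2)/6)² = 1.778

Forward pass:
ES_A = 0; EF_A = 9
ES_B = 0; EF_B = 13
ES_C = 13; EF_C = 13+6 = 19
ES_D = max(EF_A=9, EF_B=13) = 13; EF_D = 13+10 = 23
ES_E = max(EF_C=19, EF_D=23) = 23; EF_E = 23+4 = 27
Expected project duration μ = 27 weeks. Critical path: B → D → E.

Variance along critical path = 0.444 + 9.000 + 1.778 = 11.222; σ = √11.222 = 3.350 weeks.
Z = (34 − 27) / 3.350 = 2.090
P(T ≤ 34) = Φ(2.090) ≈ 0.982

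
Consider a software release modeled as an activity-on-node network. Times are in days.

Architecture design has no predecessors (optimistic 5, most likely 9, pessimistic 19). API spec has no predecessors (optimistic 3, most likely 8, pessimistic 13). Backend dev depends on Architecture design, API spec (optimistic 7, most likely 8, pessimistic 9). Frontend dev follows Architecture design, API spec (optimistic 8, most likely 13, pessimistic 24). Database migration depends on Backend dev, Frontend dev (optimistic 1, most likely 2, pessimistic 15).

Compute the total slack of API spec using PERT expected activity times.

2 days

te_Architecture design = (5 + 4·9 + 19)/6 = 60/6 = 10
te_API spec = (3 + 4·8 + 13)/6 = 48/6 = 8
te_Backend dev = (7 + 4·8 + 9)/6 = 48/6 = 8
te_Frontend dev = (8 + 4·13 + 24)/6 = 84/6 = 14
te_Database migration = (1 + 4·2 + 15)/6 = 24/6 = 4

Forward pass:
ES_Architecture design = 0; EF_Architecture design = 10
ES_API spec = 0; EF_API spec = 8
ES_Backend dev = max(EF_Architecture design=10, EF_API spec=8) = 10; EF_Backend dev = 10+8 = 18
ES_Frontend dev = max(EF_Architecture design=10, EF_API spec=8) = 10; EF_Frontend dev = 10+14 = 24
ES_Database migration = max(EF_Backend dev=18, EF_Frontend dev=24) = 24; EF_Database migration = 24+4 = 28
Expected project duration μ = 28 days. Critical path: Architecture design → Frontend dev → Database migration.

Backward pass:
LF_Database migration = 28; LS_Database migration = 28−4 = 24
LF_Frontend dev = LS_Database migration = 24; LS_Frontend dev = 24−14 = 10
LF_Backend dev = LS_Database migration = 24; LS_Backend dev = 24−8 = 16
LF_API spec = min(LS_Backend dev=16, LS_Frontend dev=10) = 10; LS_API spec = 10−8 = 2
LF_Architecture design = min(LS_Backend dev=16, LS_Frontend dev=10) = 10; LS_Architecture design = 10−10 = 0
Slack_API spec = LS_API spec − ES_API spec = 2 − 0 = 2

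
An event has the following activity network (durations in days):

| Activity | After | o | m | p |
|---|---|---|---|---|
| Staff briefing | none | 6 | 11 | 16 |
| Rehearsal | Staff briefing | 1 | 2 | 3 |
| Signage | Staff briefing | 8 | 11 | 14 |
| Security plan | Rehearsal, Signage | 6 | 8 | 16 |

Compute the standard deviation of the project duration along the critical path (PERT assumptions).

te_Staff briefing = (6 + 4·11 + 16)/6 = 66/6 = 11; σ²_Staff briefing = ((16−6)/6)² = 2.778
te_Rehearsal = (1 + 4·2 + 3)/6 = 12/6 = 2; σ²_Rehearsal = ((3−1)/6)² = 0.111
te_Signage = (8 + 4·11 + 14)/6 = 66/6 = 11; σ²_Signage = ((14−8)/6)² = 1.000
te_Security plan = (6 + 4·8 + 16)/6 = 54/6 = 9; σ²_Security plan = ((16−6)/6)² = 2.778

Forward pass:
ES_Staff briefing = 0; EF_Staff briefing = 11
ES_Rehearsal = 11; EF_Rehearsal = 11+2 = 13
ES_Signage = 11; EF_Signage = 11+11 = 22
ES_Security plan = max(EF_Rehearsal=13, EF_Signage=22) = 22; EF_Security plan = 22+9 = 31
Expected project duration μ = 31 days. Critical path: Staff briefing → Signage → Security plan.

Variance along critical path = 2.778 + 1.000 + 2.778 = 6.556
σ = √6.556 = 2.560 days

2.56 days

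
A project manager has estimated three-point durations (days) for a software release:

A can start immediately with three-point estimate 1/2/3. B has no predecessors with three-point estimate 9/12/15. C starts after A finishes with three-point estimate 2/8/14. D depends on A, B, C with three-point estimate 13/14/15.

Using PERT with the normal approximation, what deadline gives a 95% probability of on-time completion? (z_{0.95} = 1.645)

27.7 days

te_A = (1 + 4·2 + 3)/6 = 12/6 = 2; σ²_A = ((3−1)/6)² = 0.111
te_B = (9 + 4·12 + 15)/6 = 72/6 = 12; σ²_B = ((15−9)/6)² = 1.000
te_C = (2 + 4·8 + 14)/6 = 48/6 = 8; σ²_C = ((14−2)/6)² = 4.000
te_D = (13 + 4·14 + 15)/6 = 84/6 = 14; σ²_D = ((15−13)/6)² = 0.111

Forward pass:
ES_A = 0; EF_A = 2
ES_B = 0; EF_B = 12
ES_C = 2; EF_C = 2+8 = 10
ES_D = max(EF_A=2, EF_B=12, EF_C=10) = 12; EF_D = 12+14 = 26
Expected project duration μ = 26 days. Critical path: B → D.

Variance along critical path = 1.000 + 0.111 = 1.111; σ = 1.054 days.
D = μ + z·σ = 26 + 1.645·1.054 = 27.7 days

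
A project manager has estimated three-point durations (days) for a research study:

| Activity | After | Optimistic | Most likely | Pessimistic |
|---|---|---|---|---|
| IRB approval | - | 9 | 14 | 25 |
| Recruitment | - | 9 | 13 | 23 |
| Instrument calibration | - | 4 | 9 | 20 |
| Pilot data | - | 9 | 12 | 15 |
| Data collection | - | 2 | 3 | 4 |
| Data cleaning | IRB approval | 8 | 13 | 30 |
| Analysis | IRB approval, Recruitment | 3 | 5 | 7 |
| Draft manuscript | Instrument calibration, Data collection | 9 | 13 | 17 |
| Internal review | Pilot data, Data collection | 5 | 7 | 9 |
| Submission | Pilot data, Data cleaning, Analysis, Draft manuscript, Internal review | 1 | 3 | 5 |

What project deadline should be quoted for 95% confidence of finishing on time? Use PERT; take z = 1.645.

40.5 days

te_IRB approval = (9 + 4·14 + 25)/6 = 90/6 = 15; σ²_IRB approval = ((25−9)/6)² = 7.111
te_Recruitment = (9 + 4·13 + 23)/6 = 84/6 = 14; σ²_Recruitment = ((23−9)/6)² = 5.444
te_Instrument calibration = (4 + 4·9 + 20)/6 = 60/6 = 10; σ²_Instrument calibration = ((20−4)/6)² = 7.111
te_Pilot data = (9 + 4·12 + 15)/6 = 72/6 = 12; σ²_Pilot data = ((15−9)/6)² = 1.000
te_Data collection = (2 + 4·3 + 4)/6 = 18/6 = 3; σ²_Data collection = ((4−2)/6)² = 0.111
te_Data cleaning = (8 + 4·13 + 30)/6 = 90/6 = 15; σ²_Data cleaning = ((30−8)/6)² = 13.444
te_Analysis = (3 + 4·5 + 7)/6 = 30/6 = 5; σ²_Analysis = ((7−3)/6)² = 0.444
te_Draft manuscript = (9 + 4·13 + 17)/6 = 78/6 = 13; σ²_Draft manuscript = ((17−9)/6)² = 1.778
te_Internal review = (5 + 4·7 + 9)/6 = 42/6 = 7; σ²_Internal review = ((9−5)/6)² = 0.444
te_Submission = (1 + 4·3 + 5)/6 = 18/6 = 3; σ²_Submission = ((5−1)/6)² = 0.444

Forward pass:
ES_IRB approval = 0; EF_IRB approval = 15
ES_Recruitment = 0; EF_Recruitment = 14
ES_Instrument calibration = 0; EF_Instrument calibration = 10
ES_Pilot data = 0; EF_Pilot data = 12
ES_Data collection = 0; EF_Data collection = 3
ES_Data cleaning = 15; EF_Data cleaning = 15+15 = 30
ES_Analysis = max(EF_IRB approval=15, EF_Recruitment=14) = 15; EF_Analysis = 15+5 = 20
ES_Draft manuscript = max(EF_Instrument calibration=10, EF_Data collection=3) = 10; EF_Draft manuscript = 10+13 = 23
ES_Internal review = max(EF_Pilot data=12, EF_Data collection=3) = 12; EF_Internal review = 12+7 = 19
ES_Submission = max(EF_Pilot data=12, EF_Data cleaning=30, EF_Analysis=20, EF_Draft manuscript=23, EF_Internal review=19) = 30; EF_Submission = 30+3 = 33
Expected project duration μ = 33 days. Critical path: IRB approval → Data cleaning → Submission.

Variance along critical path = 7.111 + 13.444 + 0.444 = 21.000; σ = 4.583 days.
D = μ + z·σ = 33 + 1.645·4.583 = 40.5 days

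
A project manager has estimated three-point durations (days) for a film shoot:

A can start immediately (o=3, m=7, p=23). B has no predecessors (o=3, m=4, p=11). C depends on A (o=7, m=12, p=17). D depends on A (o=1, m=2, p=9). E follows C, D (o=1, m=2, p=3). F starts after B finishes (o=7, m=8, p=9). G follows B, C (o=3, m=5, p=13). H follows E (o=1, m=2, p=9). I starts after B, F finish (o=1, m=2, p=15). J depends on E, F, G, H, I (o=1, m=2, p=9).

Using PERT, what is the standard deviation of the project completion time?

te_A = (3 + 4·7 + 23)/6 = 54/6 = 9; σ²_A = ((23−3)/6)² = 11.111
te_B = (3 + 4·4 + 11)/6 = 30/6 = 5; σ²_B = ((11−3)/6)² = 1.778
te_C = (7 + 4·12 + 17)/6 = 72/6 = 12; σ²_C = ((17−7)/6)² = 2.778
te_D = (1 + 4·2 + 9)/6 = 18/6 = 3; σ²_D = ((9−1)/6)² = 1.778
te_E = (1 + 4·2 + 3)/6 = 12/6 = 2; σ²_E = ((3−1)/6)² = 0.111
te_F = (7 + 4·8 + 9)/6 = 48/6 = 8; σ²_F = ((9−7)/6)² = 0.111
te_G = (3 + 4·5 + 13)/6 = 36/6 = 6; σ²_G = ((13−3)/6)² = 2.778
te_H = (1 + 4·2 + 9)/6 = 18/6 = 3; σ²_H = ((9−1)/6)² = 1.778
te_I = (1 + 4·2 + 15)/6 = 24/6 = 4; σ²_I = ((15−1)/6)² = 5.444
te_J = (1 + 4·2 + 9)/6 = 18/6 = 3; σ²_J = ((9−1)/6)² = 1.778

Forward pass:
ES_A = 0; EF_A = 9
ES_B = 0; EF_B = 5
ES_C = 9; EF_C = 9+12 = 21
ES_D = 9; EF_D = 9+3 = 12
ES_E = max(EF_C=21, EF_D=12) = 21; EF_E = 21+2 = 23
ES_F = 5; EF_F = 5+8 = 13
ES_G = max(EF_B=5, EF_C=21) = 21; EF_G = 21+6 = 27
ES_H = 23; EF_H = 23+3 = 26
ES_I = max(EF_B=5, EF_F=13) = 13; EF_I = 13+4 = 17
ES_J = max(EF_E=23, EF_F=13, EF_G=27, EF_H=26, EF_I=17) = 27; EF_J = 27+3 = 30
Expected project duration μ = 30 days. Critical path: A → C → G → J.

Variance along critical path = 11.111 + 2.778 + 2.778 + 1.778 = 18.444
σ = √18.444 = 4.295 days

4.29 days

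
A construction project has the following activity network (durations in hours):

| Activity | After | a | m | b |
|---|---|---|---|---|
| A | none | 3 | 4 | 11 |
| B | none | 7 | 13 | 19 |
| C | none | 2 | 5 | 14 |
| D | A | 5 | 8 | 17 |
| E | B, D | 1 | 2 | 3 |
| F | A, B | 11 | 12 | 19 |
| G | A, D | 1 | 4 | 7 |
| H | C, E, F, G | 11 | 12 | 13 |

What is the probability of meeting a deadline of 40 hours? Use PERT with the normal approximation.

0.795

te_A = (3 + 4·4 + 11)/6 = 30/6 = 5; σ²_A = ((11−3)/6)² = 1.778
te_B = (7 + 4·13 + 19)/6 = 78/6 = 13; σ²_B = ((19−7)/6)² = 4.000
te_C = (2 + 4·5 + 14)/6 = 36/6 = 6; σ²_C = ((14−2)/6)² = 4.000
te_D = (5 + 4·8 + 17)/6 = 54/6 = 9; σ²_D = ((17−5)/6)² = 4.000
te_E = (1 + 4·2 + 3)/6 = 12/6 = 2; σ²_E = ((3−1)/6)² = 0.111
te_F = (11 + 4·12 + 19)/6 = 78/6 = 13; σ²_F = ((19−11)/6)² = 1.778
te_G = (1 + 4·4 + 7)/6 = 24/6 = 4; σ²_G = ((7−1)/6)² = 1.000
te_H = (11 + 4·12 + 13)/6 = 72/6 = 12; σ²_H = ((13−11)/6)² = 0.111

Forward pass:
ES_A = 0; EF_A = 5
ES_B = 0; EF_B = 13
ES_C = 0; EF_C = 6
ES_D = 5; EF_D = 5+9 = 14
ES_E = max(EF_B=13, EF_D=14) = 14; EF_E = 14+2 = 16
ES_F = max(EF_A=5, EF_B=13) = 13; EF_F = 13+13 = 26
ES_G = max(EF_A=5, EF_D=14) = 14; EF_G = 14+4 = 18
ES_H = max(EF_C=6, EF_E=16, EF_F=26, EF_G=18) = 26; EF_H = 26+12 = 38
Expected project duration μ = 38 hours. Critical path: B → F → H.

Variance along critical path = 4.000 + 1.778 + 0.111 = 5.889; σ = √5.889 = 2.427 hours.
Z = (40 − 38) / 2.427 = 0.824
P(T ≤ 40) = Φ(0.824) ≈ 0.795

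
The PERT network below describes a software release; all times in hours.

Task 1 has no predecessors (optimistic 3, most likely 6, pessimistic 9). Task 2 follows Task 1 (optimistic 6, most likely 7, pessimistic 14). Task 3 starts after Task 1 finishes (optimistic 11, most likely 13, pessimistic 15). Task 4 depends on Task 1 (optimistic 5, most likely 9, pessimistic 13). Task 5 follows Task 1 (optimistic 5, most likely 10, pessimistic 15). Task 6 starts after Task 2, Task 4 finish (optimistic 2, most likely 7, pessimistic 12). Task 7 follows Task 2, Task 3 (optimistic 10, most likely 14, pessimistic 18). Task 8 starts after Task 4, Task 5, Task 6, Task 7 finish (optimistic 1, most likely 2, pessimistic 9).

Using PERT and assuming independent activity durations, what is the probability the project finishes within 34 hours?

0.186

te_Task 1 = (3 + 4·6 + 9)/6 = 36/6 = 6; σ²_Task 1 = ((9−3)/6)² = 1.000
te_Task 2 = (6 + 4·7 + 14)/6 = 48/6 = 8; σ²_Task 2 = ((14−6)/6)² = 1.778
te_Task 3 = (11 + 4·13 + 15)/6 = 78/6 = 13; σ²_Task 3 = ((15−11)/6)² = 0.444
te_Task 4 = (5 + 4·9 + 13)/6 = 54/6 = 9; σ²_Task 4 = ((13−5)/6)² = 1.778
te_Task 5 = (5 + 4·10 + 15)/6 = 60/6 = 10; σ²_Task 5 = ((15−5)/6)² = 2.778
te_Task 6 = (2 + 4·7 + 12)/6 = 42/6 = 7; σ²_Task 6 = ((12−2)/6)² = 2.778
te_Task 7 = (10 + 4·14 + 18)/6 = 84/6 = 14; σ²_Task 7 = ((18−10)/6)² = 1.778
te_Task 8 = (1 + 4·2 + 9)/6 = 18/6 = 3; σ²_Task 8 = ((9−1)/6)² = 1.778

Forward pass:
ES_Task 1 = 0; EF_Task 1 = 6
ES_Task 2 = 6; EF_Task 2 = 6+8 = 14
ES_Task 3 = 6; EF_Task 3 = 6+13 = 19
ES_Task 4 = 6; EF_Task 4 = 6+9 = 15
ES_Task 5 = 6; EF_Task 5 = 6+10 = 16
ES_Task 6 = max(EF_Task 2=14, EF_Task 4=15) = 15; EF_Task 6 = 15+7 = 22
ES_Task 7 = max(EF_Task 2=14, EF_Task 3=19) = 19; EF_Task 7 = 19+14 = 33
ES_Task 8 = max(EF_Task 4=15, EF_Task 5=16, EF_Task 6=22, EF_Task 7=33) = 33; EF_Task 8 = 33+3 = 36
Expected project duration μ = 36 hours. Critical path: Task 1 → Task 3 → Task 7 → Task 8.

Variance along critical path = 1.000 + 0.444 + 1.778 + 1.778 = 5.000; σ = √5.000 = 2.236 hours.
Z = (34 − 36) / 2.236 = -0.894
P(T ≤ 34) = Φ(-0.894) ≈ 0.186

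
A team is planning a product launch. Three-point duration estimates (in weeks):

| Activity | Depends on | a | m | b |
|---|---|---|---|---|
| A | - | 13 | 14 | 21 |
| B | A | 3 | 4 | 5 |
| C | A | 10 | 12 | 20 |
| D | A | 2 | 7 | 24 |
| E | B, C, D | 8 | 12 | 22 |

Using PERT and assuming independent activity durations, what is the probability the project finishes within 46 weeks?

0.943

te_A = (13 + 4·14 + 21)/6 = 90/6 = 15; σ²_A = ((21−13)/6)² = 1.778
te_B = (3 + 4·4 + 5)/6 = 24/6 = 4; σ²_B = ((5−3)/6)² = 0.111
te_C = (10 + 4·12 + 20)/6 = 78/6 = 13; σ²_C = ((20−10)/6)² = 2.778
te_D = (2 + 4·7 + 24)/6 = 54/6 = 9; σ²_D = ((24−2)/6)² = 13.444
te_E = (8 + 4·12 + 22)/6 = 78/6 = 13; σ²_E = ((22−8)/6)² = 5.444

Forward pass:
ES_A = 0; EF_A = 15
ES_B = 15; EF_B = 15+4 = 19
ES_C = 15; EF_C = 15+13 = 28
ES_D = 15; EF_D = 15+9 = 24
ES_E = max(EF_B=19, EF_C=28, EF_D=24) = 28; EF_E = 28+13 = 41
Expected project duration μ = 41 weeks. Critical path: A → C → E.

Variance along critical path = 1.778 + 2.778 + 5.444 = 10.000; σ = √10.000 = 3.162 weeks.
Z = (46 − 41) / 3.162 = 1.581
P(T ≤ 46) = Φ(1.581) ≈ 0.943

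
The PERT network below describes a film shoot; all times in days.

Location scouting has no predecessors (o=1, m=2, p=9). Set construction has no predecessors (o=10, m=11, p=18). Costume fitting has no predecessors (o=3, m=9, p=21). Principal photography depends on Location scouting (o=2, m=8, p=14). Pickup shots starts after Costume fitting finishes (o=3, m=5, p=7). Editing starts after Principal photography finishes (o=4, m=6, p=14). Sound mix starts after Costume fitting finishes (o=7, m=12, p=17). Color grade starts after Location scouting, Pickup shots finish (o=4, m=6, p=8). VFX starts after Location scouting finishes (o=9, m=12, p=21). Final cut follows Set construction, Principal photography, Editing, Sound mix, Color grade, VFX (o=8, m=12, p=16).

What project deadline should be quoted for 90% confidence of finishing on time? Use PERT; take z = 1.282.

38.7 days

te_Location scouting = (1 + 4·2 + 9)/6 = 18/6 = 3; σ²_Location scouting = ((9−1)/6)² = 1.778
te_Set construction = (10 + 4·11 + 18)/6 = 72/6 = 12; σ²_Set construction = ((18−10)/6)² = 1.778
te_Costume fitting = (3 + 4·9 + 21)/6 = 60/6 = 10; σ²_Costume fitting = ((21−3)/6)² = 9.000
te_Principal photography = (2 + 4·8 + 14)/6 = 48/6 = 8; σ²_Principal photography = ((14−2)/6)² = 4.000
te_Pickup shots = (3 + 4·5 + 7)/6 = 30/6 = 5; σ²_Pickup shots = ((7−3)/6)² = 0.444
te_Editing = (4 + 4·6 + 14)/6 = 42/6 = 7; σ²_Editing = ((14−4)/6)² = 2.778
te_Sound mix = (7 + 4·12 + 17)/6 = 72/6 = 12; σ²_Sound mix = ((17−7)/6)² = 2.778
te_Color grade = (4 + 4·6 + 8)/6 = 36/6 = 6; σ²_Color grade = ((8−4)/6)² = 0.444
te_VFX = (9 + 4·12 + 21)/6 = 78/6 = 13; σ²_VFX = ((21−9)/6)² = 4.000
te_Final cut = (8 + 4·12 + 16)/6 = 72/6 = 12; σ²_Final cut = ((16−8)/6)² = 1.778

Forward pass:
ES_Location scouting = 0; EF_Location scouting = 3
ES_Set construction = 0; EF_Set construction = 12
ES_Costume fitting = 0; EF_Costume fitting = 10
ES_Principal photography = 3; EF_Principal photography = 3+8 = 11
ES_Pickup shots = 10; EF_Pickup shots = 10+5 = 15
ES_Editing = 11; EF_Editing = 11+7 = 18
ES_Sound mix = 10; EF_Sound mix = 10+12 = 22
ES_Color grade = max(EF_Location scouting=3, EF_Pickup shots=15) = 15; EF_Color grade = 15+6 = 21
ES_VFX = 3; EF_VFX = 3+13 = 16
ES_Final cut = max(EF_Set construction=12, EF_Principal photography=11, EF_Editing=18, EF_Sound mix=22, EF_Color grade=21, EF_VFX=16) = 22; EF_Final cut = 22+12 = 34
Expected project duration μ = 34 days. Critical path: Costume fitting → Sound mix → Final cut.

Variance along critical path = 9.000 + 2.778 + 1.778 = 13.556; σ = 3.682 days.
D = μ + z·σ = 34 + 1.282·3.682 = 38.7 days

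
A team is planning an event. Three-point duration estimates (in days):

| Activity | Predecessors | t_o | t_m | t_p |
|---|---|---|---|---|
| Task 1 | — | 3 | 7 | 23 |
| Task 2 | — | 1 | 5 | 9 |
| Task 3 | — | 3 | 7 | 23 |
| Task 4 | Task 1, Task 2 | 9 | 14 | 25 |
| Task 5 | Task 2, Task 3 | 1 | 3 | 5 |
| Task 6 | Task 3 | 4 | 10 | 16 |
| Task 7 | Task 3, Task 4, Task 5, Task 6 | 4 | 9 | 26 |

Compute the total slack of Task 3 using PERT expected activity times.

5 days

te_Task 1 = (3 + 4·7 + 23)/6 = 54/6 = 9
te_Task 2 = (1 + 4·5 + 9)/6 = 30/6 = 5
te_Task 3 = (3 + 4·7 + 23)/6 = 54/6 = 9
te_Task 4 = (9 + 4·14 + 25)/6 = 90/6 = 15
te_Task 5 = (1 + 4·3 + 5)/6 = 18/6 = 3
te_Task 6 = (4 + 4·10 + 16)/6 = 60/6 = 10
te_Task 7 = (4 + 4·9 + 26)/6 = 66/6 = 11

Forward pass:
ES_Task 1 = 0; EF_Task 1 = 9
ES_Task 2 = 0; EF_Task 2 = 5
ES_Task 3 = 0; EF_Task 3 = 9
ES_Task 4 = max(EF_Task 1=9, EF_Task 2=5) = 9; EF_Task 4 = 9+15 = 24
ES_Task 5 = max(EF_Task 2=5, EF_Task 3=9) = 9; EF_Task 5 = 9+3 = 12
ES_Task 6 = 9; EF_Task 6 = 9+10 = 19
ES_Task 7 = max(EF_Task 3=9, EF_Task 4=24, EF_Task 5=12, EF_Task 6=19) = 24; EF_Task 7 = 24+11 = 35
Expected project duration μ = 35 days. Critical path: Task 1 → Task 4 → Task 7.

Backward pass:
LF_Task 7 = 35; LS_Task 7 = 35−11 = 24
LF_Task 6 = LS_Task 7 = 24; LS_Task 6 = 24−10 = 14
LF_Task 5 = LS_Task 7 = 24; LS_Task 5 = 24−3 = 21
LF_Task 4 = LS_Task 7 = 24; LS_Task 4 = 24−15 = 9
LF_Task 3 = min(LS_Task 5=21, LS_Task 6=14, LS_Task 7=24) = 14; LS_Task 3 = 14−9 = 5
LF_Task 2 = min(LS_Task 4=9, LS_Task 5=21) = 9; LS_Task 2 = 9−5 = 4
LF_Task 1 = LS_Task 4 = 9; LS_Task 1 = 9−9 = 0
Slack_Task 3 = LS_Task 3 − ES_Task 3 = 5 − 0 = 5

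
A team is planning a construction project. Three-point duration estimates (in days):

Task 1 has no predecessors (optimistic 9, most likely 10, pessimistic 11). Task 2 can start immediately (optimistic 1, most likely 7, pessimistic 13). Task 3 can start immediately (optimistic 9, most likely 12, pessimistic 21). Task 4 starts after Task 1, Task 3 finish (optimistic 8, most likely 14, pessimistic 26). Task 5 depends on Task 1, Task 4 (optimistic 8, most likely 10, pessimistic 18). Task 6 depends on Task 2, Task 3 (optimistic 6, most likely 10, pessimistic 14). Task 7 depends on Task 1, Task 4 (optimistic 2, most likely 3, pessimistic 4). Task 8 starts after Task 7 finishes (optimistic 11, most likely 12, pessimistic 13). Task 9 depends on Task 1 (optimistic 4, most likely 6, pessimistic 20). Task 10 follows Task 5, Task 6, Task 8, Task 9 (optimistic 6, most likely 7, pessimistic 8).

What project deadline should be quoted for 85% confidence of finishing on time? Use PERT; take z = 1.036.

te_Task 1 = (9 + 4·10 + 11)/6 = 60/6 = 10; σ²_Task 1 = ((11−9)/6)² = 0.111
te_Task 2 = (1 + 4·7 + 13)/6 = 42/6 = 7; σ²_Task 2 = ((13−1)/6)² = 4.000
te_Task 3 = (9 + 4·12 + 21)/6 = 78/6 = 13; σ²_Task 3 = ((21−9)/6)² = 4.000
te_Task 4 = (8 + 4·14 + 26)/6 = 90/6 = 15; σ²_Task 4 = ((26−8)/6)² = 9.000
te_Task 5 = (8 + 4·10 + 18)/6 = 66/6 = 11; σ²_Task 5 = ((18−8)/6)² = 2.778
te_Task 6 = (6 + 4·10 + 14)/6 = 60/6 = 10; σ²_Task 6 = ((14−6)/6)² = 1.778
te_Task 7 = (2 + 4·3 + 4)/6 = 18/6 = 3; σ²_Task 7 = ((4−2)/6)² = 0.111
te_Task 8 = (11 + 4·12 + 13)/6 = 72/6 = 12; σ²_Task 8 = ((13−11)/6)² = 0.111
te_Task 9 = (4 + 4·6 + 20)/6 = 48/6 = 8; σ²_Task 9 = ((20−4)/6)² = 7.111
te_Task 10 = (6 + 4·7 + 8)/6 = 42/6 = 7; σ²_Task 10 = ((8−6)/6)² = 0.111

Forward pass:
ES_Task 1 = 0; EF_Task 1 = 10
ES_Task 2 = 0; EF_Task 2 = 7
ES_Task 3 = 0; EF_Task 3 = 13
ES_Task 4 = max(EF_Task 1=10, EF_Task 3=13) = 13; EF_Task 4 = 13+15 = 28
ES_Task 5 = max(EF_Task 1=10, EF_Task 4=28) = 28; EF_Task 5 = 28+11 = 39
ES_Task 6 = max(EF_Task 2=7, EF_Task 3=13) = 13; EF_Task 6 = 13+10 = 23
ES_Task 7 = max(EF_Task 1=10, EF_Task 4=28) = 28; EF_Task 7 = 28+3 = 31
ES_Task 8 = 31; EF_Task 8 = 31+12 = 43
ES_Task 9 = 10; EF_Task 9 = 10+8 = 18
ES_Task 10 = max(EF_Task 5=39, EF_Task 6=23, EF_Task 8=43, EF_Task 9=18) = 43; EF_Task 10 = 43+7 = 50
Expected project duration μ = 50 days. Critical path: Task 3 → Task 4 → Task 7 → Task 8 → Task 10.

Variance along critical path = 4.000 + 9.000 + 0.111 + 0.111 + 0.111 = 13.333; σ = 3.651 days.
D = μ + z·σ = 50 + 1.036·3.651 = 53.8 days

53.8 days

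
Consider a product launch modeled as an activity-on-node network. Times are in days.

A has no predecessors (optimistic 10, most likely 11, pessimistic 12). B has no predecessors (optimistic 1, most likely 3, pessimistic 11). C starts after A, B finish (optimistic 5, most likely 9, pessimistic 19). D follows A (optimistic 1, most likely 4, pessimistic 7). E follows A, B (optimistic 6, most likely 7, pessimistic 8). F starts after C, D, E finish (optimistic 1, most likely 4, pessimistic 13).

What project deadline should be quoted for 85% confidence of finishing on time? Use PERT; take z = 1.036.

te_A = (10 + 4·11 + 12)/6 = 66/6 = 11; σ²_A = ((12−10)/6)² = 0.111
te_B = (1 + 4·3 + 11)/6 = 24/6 = 4; σ²_B = ((11−1)/6)² = 2.778
te_C = (5 + 4·9 + 19)/6 = 60/6 = 10; σ²_C = ((19−5)/6)² = 5.444
te_D = (1 + 4·4 + 7)/6 = 24/6 = 4; σ²_D = ((7−1)/6)² = 1.000
te_E = (6 + 4·7 + 8)/6 = 42/6 = 7; σ²_E = ((8−6)/6)² = 0.111
te_F = (1 + 4·4 + 13)/6 = 30/6 = 5; σ²_F = ((13−1)/6)² = 4.000

Forward pass:
ES_A = 0; EF_A = 11
ES_B = 0; EF_B = 4
ES_C = max(EF_A=11, EF_B=4) = 11; EF_C = 11+10 = 21
ES_D = 11; EF_D = 11+4 = 15
ES_E = max(EF_A=11, EF_B=4) = 11; EF_E = 11+7 = 18
ES_F = max(EF_C=21, EF_D=15, EF_E=18) = 21; EF_F = 21+5 = 26
Expected project duration μ = 26 days. Critical path: A → C → F.

Variance along critical path = 0.111 + 5.444 + 4.000 = 9.556; σ = 3.091 days.
D = μ + z·σ = 26 + 1.036·3.091 = 29.2 days

29.2 days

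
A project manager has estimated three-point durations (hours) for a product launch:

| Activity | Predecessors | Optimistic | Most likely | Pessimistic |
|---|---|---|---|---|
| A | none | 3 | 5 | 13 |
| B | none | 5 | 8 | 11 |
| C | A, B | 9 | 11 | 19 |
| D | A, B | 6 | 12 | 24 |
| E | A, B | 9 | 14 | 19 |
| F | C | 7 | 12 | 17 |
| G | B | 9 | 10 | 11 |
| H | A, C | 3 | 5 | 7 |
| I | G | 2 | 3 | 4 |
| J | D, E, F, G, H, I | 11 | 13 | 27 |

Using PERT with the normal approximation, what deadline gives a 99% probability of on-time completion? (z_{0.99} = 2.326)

55.6 hours

te_A = (3 + 4·5 + 13)/6 = 36/6 = 6; σ²_A = ((13−3)/6)² = 2.778
te_B = (5 + 4·8 + 11)/6 = 48/6 = 8; σ²_B = ((11−5)/6)² = 1.000
te_C = (9 + 4·11 + 19)/6 = 72/6 = 12; σ²_C = ((19−9)/6)² = 2.778
te_D = (6 + 4·12 + 24)/6 = 78/6 = 13; σ²_D = ((24−6)/6)² = 9.000
te_E = (9 + 4·14 + 19)/6 = 84/6 = 14; σ²_E = ((19−9)/6)² = 2.778
te_F = (7 + 4·12 + 17)/6 = 72/6 = 12; σ²_F = ((17−7)/6)² = 2.778
te_G = (9 + 4·10 + 11)/6 = 60/6 = 10; σ²_G = ((11−9)/6)² = 0.111
te_H = (3 + 4·5 + 7)/6 = 30/6 = 5; σ²_H = ((7−3)/6)² = 0.444
te_I = (2 + 4·3 + 4)/6 = 18/6 = 3; σ²_I = ((4−2)/6)² = 0.111
te_J = (11 + 4·13 + 27)/6 = 90/6 = 15; σ²_J = ((27−11)/6)² = 7.111

Forward pass:
ES_A = 0; EF_A = 6
ES_B = 0; EF_B = 8
ES_C = max(EF_A=6, EF_B=8) = 8; EF_C = 8+12 = 20
ES_D = max(EF_A=6, EF_B=8) = 8; EF_D = 8+13 = 21
ES_E = max(EF_A=6, EF_B=8) = 8; EF_E = 8+14 = 22
ES_F = 20; EF_F = 20+12 = 32
ES_G = 8; EF_G = 8+10 = 18
ES_H = max(EF_A=6, EF_C=20) = 20; EF_H = 20+5 = 25
ES_I = 18; EF_I = 18+3 = 21
ES_J = max(EF_D=21, EF_E=22, EF_F=32, EF_G=18, EF_H=25, EF_I=21) = 32; EF_J = 32+15 = 47
Expected project duration μ = 47 hours. Critical path: B → C → F → J.

Variance along critical path = 1.000 + 2.778 + 2.778 + 7.111 = 13.667; σ = 3.697 hours.
D = μ + z·σ = 47 + 2.326·3.697 = 55.6 hours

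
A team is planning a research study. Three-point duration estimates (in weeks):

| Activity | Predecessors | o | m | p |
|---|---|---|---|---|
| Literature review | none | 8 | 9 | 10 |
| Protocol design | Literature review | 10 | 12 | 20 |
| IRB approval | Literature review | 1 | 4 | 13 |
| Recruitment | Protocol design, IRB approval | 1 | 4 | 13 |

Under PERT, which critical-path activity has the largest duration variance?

te_Literature review = (8 + 4·9 + 10)/6 = 54/6 = 9; σ²_Literature review = ((10−8)/6)² = 0.111
te_Protocol design = (10 + 4·12 + 20)/6 = 78/6 = 13; σ²_Protocol design = ((20−10)/6)² = 2.778
te_IRB approval = (1 + 4·4 + 13)/6 = 30/6 = 5; σ²_IRB approval = ((13−1)/6)² = 4.000
te_Recruitment = (1 + 4·4 + 13)/6 = 30/6 = 5; σ²_Recruitment = ((13−1)/6)² = 4.000

Forward pass:
ES_Literature review = 0; EF_Literature review = 9
ES_Protocol design = 9; EF_Protocol design = 9+13 = 22
ES_IRB approval = 9; EF_IRB approval = 9+5 = 14
ES_Recruitment = max(EF_Protocol design=22, EF_IRB approval=14) = 22; EF_Recruitment = 22+5 = 27
Expected project duration μ = 27 weeks. Critical path: Literature review → Protocol design → Recruitment.

Variances on critical path: σ²_Literature review=0.111, σ²_Protocol design=2.778, σ²_Recruitment=4.000.
Largest is σ²_Recruitment = 4.000.

Recruitment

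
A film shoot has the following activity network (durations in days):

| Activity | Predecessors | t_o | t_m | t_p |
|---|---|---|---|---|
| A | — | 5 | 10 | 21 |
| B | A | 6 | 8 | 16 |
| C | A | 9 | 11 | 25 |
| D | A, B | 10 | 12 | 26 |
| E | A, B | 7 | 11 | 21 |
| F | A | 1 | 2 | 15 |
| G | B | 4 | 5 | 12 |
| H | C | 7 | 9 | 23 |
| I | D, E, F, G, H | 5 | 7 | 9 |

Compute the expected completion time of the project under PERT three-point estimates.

te_A = (5 + 4·10 + 21)/6 = 66/6 = 11
te_B = (6 + 4·8 + 16)/6 = 54/6 = 9
te_C = (9 + 4·11 + 25)/6 = 78/6 = 13
te_D = (10 + 4·12 + 26)/6 = 84/6 = 14
te_E = (7 + 4·11 + 21)/6 = 72/6 = 12
te_F = (1 + 4·2 + 15)/6 = 24/6 = 4
te_G = (4 + 4·5 + 12)/6 = 36/6 = 6
te_H = (7 + 4·9 + 23)/6 = 66/6 = 11
te_I = (5 + 4·7 + 9)/6 = 42/6 = 7

Forward pass:
ES_A = 0; EF_A = 11
ES_B = 11; EF_B = 11+9 = 20
ES_C = 11; EF_C = 11+13 = 24
ES_D = max(EF_A=11, EF_B=20) = 20; EF_D = 20+14 = 34
ES_E = max(EF_A=11, EF_B=20) = 20; EF_E = 20+12 = 32
ES_F = 11; EF_F = 11+4 = 15
ES_G = 20; EF_G = 20+6 = 26
ES_H = 24; EF_H = 24+11 = 35
ES_I = max(EF_D=34, EF_E=32, EF_F=15, EF_G=26, EF_H=35) = 35; EF_I = 35+7 = 42
Expected project duration μ = 42 days. Critical path: A → C → H → I.

42 days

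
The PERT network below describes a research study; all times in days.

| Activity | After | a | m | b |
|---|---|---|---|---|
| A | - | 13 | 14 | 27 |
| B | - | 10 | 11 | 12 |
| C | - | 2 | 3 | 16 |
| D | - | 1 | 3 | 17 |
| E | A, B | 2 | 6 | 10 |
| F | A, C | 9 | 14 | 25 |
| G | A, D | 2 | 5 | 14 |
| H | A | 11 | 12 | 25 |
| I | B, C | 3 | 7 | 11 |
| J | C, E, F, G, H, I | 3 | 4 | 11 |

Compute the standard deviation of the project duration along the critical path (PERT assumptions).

3.79 days

te_A = (13 + 4·14 + 27)/6 = 96/6 = 16; σ²_A = ((27−13)/6)² = 5.444
te_B = (10 + 4·11 + 12)/6 = 66/6 = 11; σ²_B = ((12−10)/6)² = 0.111
te_C = (2 + 4·3 + 16)/6 = 30/6 = 5; σ²_C = ((16−2)/6)² = 5.444
te_D = (1 + 4·3 + 17)/6 = 30/6 = 5; σ²_D = ((17−1)/6)² = 7.111
te_E = (2 + 4·6 + 10)/6 = 36/6 = 6; σ²_E = ((10−2)/6)² = 1.778
te_F = (9 + 4·14 + 25)/6 = 90/6 = 15; σ²_F = ((25−9)/6)² = 7.111
te_G = (2 + 4·5 + 14)/6 = 36/6 = 6; σ²_G = ((14−2)/6)² = 4.000
te_H = (11 + 4·12 + 25)/6 = 84/6 = 14; σ²_H = ((25−11)/6)² = 5.444
te_I = (3 + 4·7 + 11)/6 = 42/6 = 7; σ²_I = ((11−3)/6)² = 1.778
te_J = (3 + 4·4 + 11)/6 = 30/6 = 5; σ²_J = ((11−3)/6)² = 1.778

Forward pass:
ES_A = 0; EF_A = 16
ES_B = 0; EF_B = 11
ES_C = 0; EF_C = 5
ES_D = 0; EF_D = 5
ES_E = max(EF_A=16, EF_B=11) = 16; EF_E = 16+6 = 22
ES_F = max(EF_A=16, EF_C=5) = 16; EF_F = 16+15 = 31
ES_G = max(EF_A=16, EF_D=5) = 16; EF_G = 16+6 = 22
ES_H = 16; EF_H = 16+14 = 30
ES_I = max(EF_B=11, EF_C=5) = 11; EF_I = 11+7 = 18
ES_J = max(EF_C=5, EF_E=22, EF_F=31, EF_G=22, EF_H=30, EF_I=18) = 31; EF_J = 31+5 = 36
Expected project duration μ = 36 days. Critical path: A → F → J.

Variance along critical path = 5.444 + 7.111 + 1.778 = 14.333
σ = √14.333 = 3.786 days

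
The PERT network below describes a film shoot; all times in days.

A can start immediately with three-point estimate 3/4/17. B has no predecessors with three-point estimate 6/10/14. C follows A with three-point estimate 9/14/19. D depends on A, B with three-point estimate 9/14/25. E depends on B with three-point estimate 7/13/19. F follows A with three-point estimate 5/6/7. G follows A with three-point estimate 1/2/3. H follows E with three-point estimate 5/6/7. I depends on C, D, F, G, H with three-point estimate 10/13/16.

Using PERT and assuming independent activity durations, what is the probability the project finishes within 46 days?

te_A = (3 + 4·4 + 17)/6 = 36/6 = 6; σ²_A = ((17−3)/6)² = 5.444
te_B = (6 + 4·10 + 14)/6 = 60/6 = 10; σ²_B = ((14−6)/6)² = 1.778
te_C = (9 + 4·14 + 19)/6 = 84/6 = 14; σ²_C = ((19−9)/6)² = 2.778
te_D = (9 + 4·14 + 25)/6 = 90/6 = 15; σ²_D = ((25−9)/6)² = 7.111
te_E = (7 + 4·13 + 19)/6 = 78/6 = 13; σ²_E = ((19−7)/6)² = 4.000
te_F = (5 + 4·6 + 7)/6 = 36/6 = 6; σ²_F = ((7−5)/6)² = 0.111
te_G = (1 + 4·2 + 3)/6 = 12/6 = 2; σ²_G = ((3−1)/6)² = 0.111
te_H = (5 + 4·6 + 7)/6 = 36/6 = 6; σ²_H = ((7−5)/6)² = 0.111
te_I = (10 + 4·13 + 16)/6 = 78/6 = 13; σ²_I = ((16−10)/6)² = 1.000

Forward pass:
ES_A = 0; EF_A = 6
ES_B = 0; EF_B = 10
ES_C = 6; EF_C = 6+14 = 20
ES_D = max(EF_A=6, EF_B=10) = 10; EF_D = 10+15 = 25
ES_E = 10; EF_E = 10+13 = 23
ES_F = 6; EF_F = 6+6 = 12
ES_G = 6; EF_G = 6+2 = 8
ES_H = 23; EF_H = 23+6 = 29
ES_I = max(EF_C=20, EF_D=25, EF_F=12, EF_G=8, EF_H=29) = 29; EF_I = 29+13 = 42
Expected project duration μ = 42 days. Critical path: B → E → H → I.

Variance along critical path = 1.778 + 4.000 + 0.111 + 1.000 = 6.889; σ = √6.889 = 2.625 days.
Z = (46 − 42) / 2.625 = 1.524
P(T ≤ 46) = Φ(1.524) ≈ 0.936

0.936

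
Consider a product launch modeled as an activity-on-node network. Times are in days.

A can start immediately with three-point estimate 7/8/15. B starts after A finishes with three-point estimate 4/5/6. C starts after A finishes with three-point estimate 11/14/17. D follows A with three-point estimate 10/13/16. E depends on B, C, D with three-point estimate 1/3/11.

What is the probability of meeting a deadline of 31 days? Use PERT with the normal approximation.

0.955

te_A = (7 + 4·8 + 15)/6 = 54/6 = 9; σ²_A = ((15−7)/6)² = 1.778
te_B = (4 + 4·5 + 6)/6 = 30/6 = 5; σ²_B = ((6−4)/6)² = 0.111
te_C = (11 + 4·14 + 17)/6 = 84/6 = 14; σ²_C = ((17−11)/6)² = 1.000
te_D = (10 + 4·13 + 16)/6 = 78/6 = 13; σ²_D = ((16−10)/6)² = 1.000
te_E = (1 + 4·3 + 11)/6 = 24/6 = 4; σ²_E = ((11−1)/6)² = 2.778

Forward pass:
ES_A = 0; EF_A = 9
ES_B = 9; EF_B = 9+5 = 14
ES_C = 9; EF_C = 9+14 = 23
ES_D = 9; EF_D = 9+13 = 22
ES_E = max(EF_B=14, EF_C=23, EF_D=22) = 23; EF_E = 23+4 = 27
Expected project duration μ = 27 days. Critical path: A → C → E.

Variance along critical path = 1.778 + 1.000 + 2.778 = 5.556; σ = √5.556 = 2.357 days.
Z = (31 − 27) / 2.357 = 1.697
P(T ≤ 31) = Φ(1.697) ≈ 0.955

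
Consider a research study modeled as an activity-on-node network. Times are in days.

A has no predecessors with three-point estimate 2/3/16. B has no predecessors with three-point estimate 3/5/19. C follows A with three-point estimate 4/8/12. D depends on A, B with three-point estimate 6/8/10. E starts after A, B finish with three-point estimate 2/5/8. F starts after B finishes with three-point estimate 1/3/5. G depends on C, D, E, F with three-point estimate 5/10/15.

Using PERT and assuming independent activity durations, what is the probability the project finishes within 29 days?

te_A = (2 + 4·3 + 16)/6 = 30/6 = 5; σ²_A = ((16−2)/6)² = 5.444
te_B = (3 + 4·5 + 19)/6 = 42/6 = 7; σ²_B = ((19−3)/6)² = 7.111
te_C = (4 + 4·8 + 12)/6 = 48/6 = 8; σ²_C = ((12−4)/6)² = 1.778
te_D = (6 + 4·8 + 10)/6 = 48/6 = 8; σ²_D = ((10−6)/6)² = 0.444
te_E = (2 + 4·5 + 8)/6 = 30/6 = 5; σ²_E = ((8−2)/6)² = 1.000
te_F = (1 + 4·3 + 5)/6 = 18/6 = 3; σ²_F = ((5−1)/6)² = 0.444
te_G = (5 + 4·10 + 15)/6 = 60/6 = 10; σ²_G = ((15−5)/6)² = 2.778

Forward pass:
ES_A = 0; EF_A = 5
ES_B = 0; EF_B = 7
ES_C = 5; EF_C = 5+8 = 13
ES_D = max(EF_A=5, EF_B=7) = 7; EF_D = 7+8 = 15
ES_E = max(EF_A=5, EF_B=7) = 7; EF_E = 7+5 = 12
ES_F = 7; EF_F = 7+3 = 10
ES_G = max(EF_C=13, EF_D=15, EF_E=12, EF_F=10) = 15; EF_G = 15+10 = 25
Expected project duration μ = 25 days. Critical path: B → D → G.

Variance along critical path = 7.111 + 0.444 + 2.778 = 10.333; σ = √10.333 = 3.215 days.
Z = (29 − 25) / 3.215 = 1.244
P(T ≤ 29) = Φ(1.244) ≈ 0.893

0.893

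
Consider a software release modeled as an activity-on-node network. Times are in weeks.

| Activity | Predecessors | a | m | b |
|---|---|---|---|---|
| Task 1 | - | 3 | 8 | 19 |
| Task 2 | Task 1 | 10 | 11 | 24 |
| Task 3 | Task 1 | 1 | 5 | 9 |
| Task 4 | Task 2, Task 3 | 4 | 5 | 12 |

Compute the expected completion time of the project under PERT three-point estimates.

te_Task 1 = (3 + 4·8 + 19)/6 = 54/6 = 9
te_Task 2 = (10 + 4·11 + 24)/6 = 78/6 = 13
te_Task 3 = (1 + 4·5 + 9)/6 = 30/6 = 5
te_Task 4 = (4 + 4·5 + 12)/6 = 36/6 = 6

Forward pass:
ES_Task 1 = 0; EF_Task 1 = 9
ES_Task 2 = 9; EF_Task 2 = 9+13 = 22
ES_Task 3 = 9; EF_Task 3 = 9+5 = 14
ES_Task 4 = max(EF_Task 2=22, EF_Task 3=14) = 22; EF_Task 4 = 22+6 = 28
Expected project duration μ = 28 weeks. Critical path: Task 1 → Task 2 → Task 4.

28 weeks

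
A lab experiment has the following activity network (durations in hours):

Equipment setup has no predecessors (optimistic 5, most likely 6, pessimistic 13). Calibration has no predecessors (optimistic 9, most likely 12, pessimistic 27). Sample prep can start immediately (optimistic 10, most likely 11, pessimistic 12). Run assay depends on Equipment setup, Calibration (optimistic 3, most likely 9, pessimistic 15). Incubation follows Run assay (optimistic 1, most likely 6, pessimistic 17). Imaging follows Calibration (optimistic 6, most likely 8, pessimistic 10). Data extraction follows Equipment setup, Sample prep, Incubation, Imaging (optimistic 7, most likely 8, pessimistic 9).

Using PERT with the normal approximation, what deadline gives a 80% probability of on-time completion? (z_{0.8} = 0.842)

41.8 hours

te_Equipment setup = (5 + 4·6 + 13)/6 = 42/6 = 7; σ²_Equipment setup = ((13−5)/6)² = 1.778
te_Calibration = (9 + 4·12 + 27)/6 = 84/6 = 14; σ²_Calibration = ((27−9)/6)² = 9.000
te_Sample prep = (10 + 4·11 + 12)/6 = 66/6 = 11; σ²_Sample prep = ((12−10)/6)² = 0.111
te_Run assay = (3 + 4·9 + 15)/6 = 54/6 = 9; σ²_Run assay = ((15−3)/6)² = 4.000
te_Incubation = (1 + 4·6 + 17)/6 = 42/6 = 7; σ²_Incubation = ((17−1)/6)² = 7.111
te_Imaging = (6 + 4·8 + 10)/6 = 48/6 = 8; σ²_Imaging = ((10−6)/6)² = 0.444
te_Data extraction = (7 + 4·8 + 9)/6 = 48/6 = 8; σ²_Data extraction = ((9−7)/6)² = 0.111

Forward pass:
ES_Equipment setup = 0; EF_Equipment setup = 7
ES_Calibration = 0; EF_Calibration = 14
ES_Sample prep = 0; EF_Sample prep = 11
ES_Run assay = max(EF_Equipment setup=7, EF_Calibration=14) = 14; EF_Run assay = 14+9 = 23
ES_Incubation = 23; EF_Incubation = 23+7 = 30
ES_Imaging = 14; EF_Imaging = 14+8 = 22
ES_Data extraction = max(EF_Equipment setup=7, EF_Sample prep=11, EF_Incubation=30, EF_Imaging=22) = 30; EF_Data extraction = 30+8 = 38
Expected project duration μ = 38 hours. Critical path: Calibration → Run assay → Incubation → Data extraction.

Variance along critical path = 9.000 + 4.000 + 7.111 + 0.111 = 20.222; σ = 4.497 hours.
D = μ + z·σ = 38 + 0.842·4.497 = 41.8 hours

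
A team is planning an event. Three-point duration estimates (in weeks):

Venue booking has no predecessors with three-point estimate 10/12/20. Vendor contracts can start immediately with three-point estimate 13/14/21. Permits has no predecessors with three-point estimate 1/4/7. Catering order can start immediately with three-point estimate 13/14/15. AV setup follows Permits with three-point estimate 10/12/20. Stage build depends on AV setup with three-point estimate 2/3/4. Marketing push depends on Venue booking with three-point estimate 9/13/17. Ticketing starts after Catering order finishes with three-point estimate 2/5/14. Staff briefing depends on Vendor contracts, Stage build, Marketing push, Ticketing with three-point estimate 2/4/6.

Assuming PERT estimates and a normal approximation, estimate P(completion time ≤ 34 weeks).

te_Venue booking = (10 + 4·12 + 20)/6 = 78/6 = 13; σ²_Venue booking = ((20−10)/6)² = 2.778
te_Vendor contracts = (13 + 4·14 + 21)/6 = 90/6 = 15; σ²_Vendor contracts = ((21−13)/6)² = 1.778
te_Permits = (1 + 4·4 + 7)/6 = 24/6 = 4; σ²_Permits = ((7−1)/6)² = 1.000
te_Catering order = (13 + 4·14 + 15)/6 = 84/6 = 14; σ²_Catering order = ((15−13)/6)² = 0.111
te_AV setup = (10 + 4·12 + 20)/6 = 78/6 = 13; σ²_AV setup = ((20−10)/6)² = 2.778
te_Stage build = (2 + 4·3 + 4)/6 = 18/6 = 3; σ²_Stage build = ((4−2)/6)² = 0.111
te_Marketing push = (9 + 4·13 + 17)/6 = 78/6 = 13; σ²_Marketing push = ((17−9)/6)² = 1.778
te_Ticketing = (2 + 4·5 + 14)/6 = 36/6 = 6; σ²_Ticketing = ((14−2)/6)² = 4.000
te_Staff briefing = (2 + 4·4 + 6)/6 = 24/6 = 4; σ²_Staff briefing = ((6−2)/6)² = 0.444

Forward pass:
ES_Venue booking = 0; EF_Venue booking = 13
ES_Vendor contracts = 0; EF_Vendor contracts = 15
ES_Permits = 0; EF_Permits = 4
ES_Catering order = 0; EF_Catering order = 14
ES_AV setup = 4; EF_AV setup = 4+13 = 17
ES_Stage build = 17; EF_Stage build = 17+3 = 20
ES_Marketing push = 13; EF_Marketing push = 13+13 = 26
ES_Ticketing = 14; EF_Ticketing = 14+6 = 20
ES_Staff briefing = max(EF_Vendor contracts=15, EF_Stage build=20, EF_Marketing push=26, EF_Ticketing=20) = 26; EF_Staff briefing = 26+4 = 30
Expected project duration μ = 30 weeks. Critical path: Venue booking → Marketing push → Staff briefing.

Variance along critical path = 2.778 + 1.778 + 0.444 = 5.000; σ = √5.000 = 2.236 weeks.
Z = (34 − 30) / 2.236 = 1.789
P(T ≤ 34) = Φ(1.789) ≈ 0.963

0.963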